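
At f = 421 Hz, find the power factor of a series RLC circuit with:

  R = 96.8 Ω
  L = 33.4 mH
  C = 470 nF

Step 1 — Angular frequency: ω = 2π·f = 2π·421 = 2645 rad/s.
Step 2 — Component impedances:
  R: Z = R = 96.8 Ω
  L: Z = jωL = j·2645·0.0334 = 0 + j88.35 Ω
  C: Z = 1/(jωC) = -j/(ω·C) = 0 - j804.3 Ω
Step 3 — Series combination: Z_total = R + L + C = 96.8 - j716 Ω = 722.5∠-82.3° Ω.
Step 4 — Power factor: PF = cos(φ) = Re(Z)/|Z| = 96.8/722.5 = 0.134.
Step 5 — Type: Im(Z) = -716 ⇒ leading (phase φ = -82.3°).

PF = 0.134 (leading, φ = -82.3°)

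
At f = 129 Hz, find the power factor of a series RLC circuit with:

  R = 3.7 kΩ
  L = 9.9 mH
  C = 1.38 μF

Step 1 — Angular frequency: ω = 2π·f = 2π·129 = 810.5 rad/s.
Step 2 — Component impedances:
  R: Z = R = 3700 Ω
  L: Z = jωL = j·810.5·0.0099 = 0 + j8.024 Ω
  C: Z = 1/(jωC) = -j/(ω·C) = 0 - j894 Ω
Step 3 — Series combination: Z_total = R + L + C = 3700 - j886 Ω = 3805∠-13.5° Ω.
Step 4 — Power factor: PF = cos(φ) = Re(Z)/|Z| = 3700/3804.6 = 0.9725.
Step 5 — Type: Im(Z) = -886 ⇒ leading (phase φ = -13.5°).

PF = 0.9725 (leading, φ = -13.5°)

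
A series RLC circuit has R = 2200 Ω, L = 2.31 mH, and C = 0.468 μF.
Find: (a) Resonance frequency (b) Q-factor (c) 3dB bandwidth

Step 1 — Resonance condition Im(Z)=0 gives ω₀ = 1/√(LC).
Step 2 — ω₀ = 1/√(0.00231·4.68e-07) = 3.041e+04 rad/s.
Step 3 — f₀ = ω₀/(2π) = 4841 Hz.
Step 4 — Series Q: Q = ω₀L/R = 3.041e+04·0.00231/2200 = 0.03193.
Step 5 — 3dB bandwidth: Δω = ω₀/Q = 9.524e+05 rad/s; BW = Δω/(2π) = 1.516e+05 Hz.

(a) f₀ = 4841 Hz  (b) Q = 0.03193  (c) BW = 1.516e+05 Hz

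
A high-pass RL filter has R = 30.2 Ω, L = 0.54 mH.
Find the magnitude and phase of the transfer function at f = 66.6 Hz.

Step 1 — Angular frequency: ω = 2π·66.6 = 418.5 rad/s.
Step 2 — Transfer function: H(jω) = jωL/(R + jωL).
Step 3 — Numerator jωL = j·0.226; denominator R + jωL = 30.2 + j0.226.
Step 4 — H = 5.598e-05 + j0.007482.
Step 5 — Magnitude: |H| = 0.007482 (-42.5 dB); phase: φ = 89.6°.

|H| = 0.007482 (-42.5 dB), φ = 89.6°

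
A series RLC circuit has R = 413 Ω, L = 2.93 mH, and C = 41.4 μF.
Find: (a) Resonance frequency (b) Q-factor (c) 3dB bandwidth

Step 1 — Resonance condition Im(Z)=0 gives ω₀ = 1/√(LC).
Step 2 — ω₀ = 1/√(0.00293·4.14e-05) = 2871 rad/s.
Step 3 — f₀ = ω₀/(2π) = 457 Hz.
Step 4 — Series Q: Q = ω₀L/R = 2871·0.00293/413 = 0.02037.
Step 5 — 3dB bandwidth: Δω = ω₀/Q = 1.41e+05 rad/s; BW = Δω/(2π) = 2.243e+04 Hz.

(a) f₀ = 457 Hz  (b) Q = 0.02037  (c) BW = 2.243e+04 Hz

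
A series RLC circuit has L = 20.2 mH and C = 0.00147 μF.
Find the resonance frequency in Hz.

Step 1 — Resonance condition Im(Z)=0 gives ω₀ = 1/√(LC).
Step 2 — ω₀ = 1/√(0.0202·1.47e-09) = 1.835e+05 rad/s.
Step 3 — f₀ = ω₀/(2π) = 2.921e+04 Hz.

f₀ = 2.921e+04 Hz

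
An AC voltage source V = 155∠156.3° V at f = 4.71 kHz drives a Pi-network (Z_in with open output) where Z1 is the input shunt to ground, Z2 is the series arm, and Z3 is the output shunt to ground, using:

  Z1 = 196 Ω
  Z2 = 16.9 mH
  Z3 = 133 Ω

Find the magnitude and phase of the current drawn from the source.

Step 1 — Angular frequency: ω = 2π·f = 2π·4710 = 2.959e+04 rad/s.
Step 2 — Component impedances:
  Z1: Z = R = 196 Ω
  Z2: Z = jωL = j·2.959e+04·0.0169 = 0 + j500.1 Ω
  Z3: Z = R = 133 Ω
Step 3 — With open output, the series arm Z2 and the output shunt Z3 appear in series to ground: Z2 + Z3 = 133 + j500.1 Ω.
Step 4 — Parallel with input shunt Z1: Z_in = Z1 || (Z2 + Z3) = 160.7 + j53.61 Ω = 169.4∠18.4° Ω.
Step 5 — Source phasor: V = 155∠156.3° V = -141.9 + j62.3 V.
Step 6 — Ohm's law: I = V / Z_total = (-141.9 + j62.3) / (160.7 + j53.61) = -0.6783 + j0.6138 A.
Step 7 — Convert to polar: |I| = 0.9148 A, ∠I = 137.9°.

I = 0.9148∠137.9° A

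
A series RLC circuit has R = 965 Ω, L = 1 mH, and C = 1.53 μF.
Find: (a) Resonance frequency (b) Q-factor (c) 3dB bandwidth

Step 1 — Resonance condition Im(Z)=0 gives ω₀ = 1/√(LC).
Step 2 — ω₀ = 1/√(0.001·1.53e-06) = 2.557e+04 rad/s.
Step 3 — f₀ = ω₀/(2π) = 4069 Hz.
Step 4 — Series Q: Q = ω₀L/R = 2.557e+04·0.001/965 = 0.02649.
Step 5 — 3dB bandwidth: Δω = ω₀/Q = 9.65e+05 rad/s; BW = Δω/(2π) = 1.536e+05 Hz.

(a) f₀ = 4069 Hz  (b) Q = 0.02649  (c) BW = 1.536e+05 Hz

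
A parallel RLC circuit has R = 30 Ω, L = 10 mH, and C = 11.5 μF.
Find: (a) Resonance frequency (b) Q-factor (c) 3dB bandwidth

Step 1 — Resonance: ω₀ = 1/√(LC) = 1/√(0.01·1.15e-05) = 2949 rad/s.
Step 2 — f₀ = ω₀/(2π) = 469.3 Hz.
Step 3 — Parallel Q: Q = R/(ω₀L) = 30/(2949·0.01) = 1.017.
Step 4 — Bandwidth: Δω = ω₀/Q = 2899 rad/s; BW = Δω/(2π) = 461.3 Hz.

(a) f₀ = 469.3 Hz  (b) Q = 1.017  (c) BW = 461.3 Hz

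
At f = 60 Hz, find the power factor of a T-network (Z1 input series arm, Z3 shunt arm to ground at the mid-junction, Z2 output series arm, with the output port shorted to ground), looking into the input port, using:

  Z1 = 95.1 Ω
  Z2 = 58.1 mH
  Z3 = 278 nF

Step 1 — Angular frequency: ω = 2π·f = 2π·60 = 377 rad/s.
Step 2 — Component impedances:
  Z1: Z = R = 95.1 Ω
  Z2: Z = jωL = j·377·0.0581 = 0 + j21.9 Ω
  Z3: Z = 1/(jωC) = -j/(ω·C) = 0 - j9542 Ω
Step 3 — With the output port shorted to ground, the output series arm Z2 runs from the junction to ground; the shunt arm Z3 also runs from the junction to ground. They appear in parallel: Z3 || Z2 = 0 + j21.95 Ω.
Step 4 — Series with input arm Z1: Z_in = Z1 + (Z3 || Z2) = 95.1 + j21.95 Ω = 97.6∠13.0° Ω.
Step 5 — Power factor: PF = cos(φ) = Re(Z)/|Z| = 95.1/97.6 = 0.9744.
Step 6 — Type: Im(Z) = 21.95 ⇒ lagging (phase φ = 13.0°).

PF = 0.9744 (lagging, φ = 13.0°)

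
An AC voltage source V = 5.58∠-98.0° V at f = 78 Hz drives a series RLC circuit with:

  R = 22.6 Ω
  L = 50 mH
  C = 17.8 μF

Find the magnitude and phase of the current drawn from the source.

Step 1 — Angular frequency: ω = 2π·f = 2π·78 = 490.1 rad/s.
Step 2 — Component impedances:
  R: Z = R = 22.6 Ω
  L: Z = jωL = j·490.1·0.05 = 0 + j24.5 Ω
  C: Z = 1/(jωC) = -j/(ω·C) = 0 - j114.6 Ω
Step 3 — Series combination: Z_total = R + L + C = 22.6 - j90.13 Ω = 92.92∠-75.9° Ω.
Step 4 — Source phasor: V = 5.58∠-98.0° V = -0.7766 - j5.526 V.
Step 5 — Ohm's law: I = V / Z_total = (-0.7766 - j5.526) / (22.6 - j90.13) = 0.05565 - j0.02257 A.
Step 6 — Convert to polar: |I| = 0.06005 A, ∠I = -22.1°.

I = 0.06005∠-22.1° A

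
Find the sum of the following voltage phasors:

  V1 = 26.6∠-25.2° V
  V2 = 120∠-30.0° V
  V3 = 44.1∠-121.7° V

Step 1 — Convert each phasor to rectangular form:
  V1 = 26.6·(cos(-25.2°) + j·sin(-25.2°)) = 24.07 - j11.33 V
  V2 = 120·(cos(-30.0°) + j·sin(-30.0°)) = 103.9 - j60 V
  V3 = 44.1·(cos(-121.7°) + j·sin(-121.7°)) = -23.17 - j37.52 V
Step 2 — Sum components: V_total = 104.8 - j108.8 V.
Step 3 — Convert to polar: |V_total| = 151.1 V, ∠V_total = -46.1°.

V_total = 151.1∠-46.1° V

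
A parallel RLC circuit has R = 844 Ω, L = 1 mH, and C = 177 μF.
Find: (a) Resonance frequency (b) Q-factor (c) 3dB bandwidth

Step 1 — Resonance: ω₀ = 1/√(LC) = 1/√(0.001·0.000177) = 2377 rad/s.
Step 2 — f₀ = ω₀/(2π) = 378.3 Hz.
Step 3 — Parallel Q: Q = R/(ω₀L) = 844/(2377·0.001) = 355.1.
Step 4 — Bandwidth: Δω = ω₀/Q = 6.694 rad/s; BW = Δω/(2π) = 1.065 Hz.

(a) f₀ = 378.3 Hz  (b) Q = 355.1  (c) BW = 1.065 Hz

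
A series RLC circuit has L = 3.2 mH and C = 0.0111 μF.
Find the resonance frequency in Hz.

Step 1 — Resonance condition Im(Z)=0 gives ω₀ = 1/√(LC).
Step 2 — ω₀ = 1/√(0.0032·1.11e-08) = 1.678e+05 rad/s.
Step 3 — f₀ = ω₀/(2π) = 2.67e+04 Hz.

f₀ = 2.67e+04 Hz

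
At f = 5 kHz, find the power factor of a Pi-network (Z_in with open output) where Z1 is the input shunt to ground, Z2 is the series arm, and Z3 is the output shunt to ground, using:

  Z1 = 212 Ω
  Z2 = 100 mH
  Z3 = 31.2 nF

Step 1 — Angular frequency: ω = 2π·f = 2π·5000 = 3.142e+04 rad/s.
Step 2 — Component impedances:
  Z1: Z = R = 212 Ω
  Z2: Z = jωL = j·3.142e+04·0.1 = 0 + j3142 Ω
  Z3: Z = 1/(jωC) = -j/(ω·C) = 0 - j1020 Ω
Step 3 — With open output, the series arm Z2 and the output shunt Z3 appear in series to ground: Z2 + Z3 = 0 + j2121 Ω.
Step 4 — Parallel with input shunt Z1: Z_in = Z1 || (Z2 + Z3) = 209.9 + j20.98 Ω = 210.9∠5.7° Ω.
Step 5 — Power factor: PF = cos(φ) = Re(Z)/|Z| = 209.9/210.95 = 0.995.
Step 6 — Type: Im(Z) = 20.98 ⇒ lagging (phase φ = 5.7°).

PF = 0.995 (lagging, φ = 5.7°)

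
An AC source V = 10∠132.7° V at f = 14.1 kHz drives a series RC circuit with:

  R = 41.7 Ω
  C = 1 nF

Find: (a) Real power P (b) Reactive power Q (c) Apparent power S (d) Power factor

Step 1 — Angular frequency: ω = 2π·f = 2π·1.41e+04 = 8.859e+04 rad/s.
Step 2 — Component impedances:
  R: Z = R = 41.7 Ω
  C: Z = 1/(jωC) = -j/(ω·C) = 0 - j1.129e+04 Ω
Step 3 — Series combination: Z_total = R + C = 41.7 - j1.129e+04 Ω = 1.129e+04∠-89.8° Ω.
Step 4 — Source phasor: V = 10∠132.7° V = -6.782 + j7.349 V.
Step 5 — Current: I = V / Z = -0.0006533 - j0.0005984 A = 0.0008859∠-137.5° A.
Step 6 — Complex power: S = V·I* = 3.273e-05 - j0.008859 VA.
Step 7 — Real power: P = Re(S) = 3.273e-05 W.
Step 8 — Reactive power: Q = Im(S) = -0.008859 VAR.
Step 9 — Apparent power: |S| = 0.008859 VA.
Step 10 — Power factor: PF = P/|S| = 0.003694 (leading).

(a) P = 3.273e-05 W  (b) Q = -0.008859 VAR  (c) S = 0.008859 VA  (d) PF = 0.003694 (leading)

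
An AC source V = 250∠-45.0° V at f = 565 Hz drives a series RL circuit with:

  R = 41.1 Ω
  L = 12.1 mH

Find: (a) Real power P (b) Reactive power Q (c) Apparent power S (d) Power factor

Step 1 — Angular frequency: ω = 2π·f = 2π·565 = 3550 rad/s.
Step 2 — Component impedances:
  R: Z = R = 41.1 Ω
  L: Z = jωL = j·3550·0.0121 = 0 + j42.95 Ω
Step 3 — Series combination: Z_total = R + L = 41.1 + j42.95 Ω = 59.45∠46.3° Ω.
Step 4 — Source phasor: V = 250∠-45.0° V = 176.8 - j176.8 V.
Step 5 — Current: I = V / Z = -0.09278 - j4.204 A = 4.205∠-91.3° A.
Step 6 — Complex power: S = V·I* = 726.8 + j759.6 VA.
Step 7 — Real power: P = Re(S) = 726.8 W.
Step 8 — Reactive power: Q = Im(S) = 759.6 VAR.
Step 9 — Apparent power: |S| = 1051 VA.
Step 10 — Power factor: PF = P/|S| = 0.6913 (lagging).

(a) P = 726.8 W  (b) Q = 759.6 VAR  (c) S = 1051 VA  (d) PF = 0.6913 (lagging)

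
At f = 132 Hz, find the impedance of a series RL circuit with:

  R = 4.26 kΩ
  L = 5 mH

Step 1 — Angular frequency: ω = 2π·f = 2π·132 = 829.4 rad/s.
Step 2 — Component impedances:
  R: Z = R = 4260 Ω
  L: Z = jωL = j·829.4·0.005 = 0 + j4.147 Ω
Step 3 — Series combination: Z_total = R + L = 4260 + j4.147 Ω = 4260∠0.1° Ω.

Z = 4260 + j4.147 Ω = 4260∠0.1° Ω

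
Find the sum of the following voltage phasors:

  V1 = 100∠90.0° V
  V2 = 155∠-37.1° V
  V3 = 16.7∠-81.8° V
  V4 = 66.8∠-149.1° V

Step 1 — Convert each phasor to rectangular form:
  V1 = 100·(cos(90.0°) + j·sin(90.0°)) = 0 + j100 V
  V2 = 155·(cos(-37.1°) + j·sin(-37.1°)) = 123.6 - j93.5 V
  V3 = 16.7·(cos(-81.8°) + j·sin(-81.8°)) = 2.382 - j16.53 V
  V4 = 66.8·(cos(-149.1°) + j·sin(-149.1°)) = -57.32 - j34.3 V
Step 2 — Sum components: V_total = 68.69 - j44.33 V.
Step 3 — Convert to polar: |V_total| = 81.75 V, ∠V_total = -32.8°.

V_total = 81.75∠-32.8° V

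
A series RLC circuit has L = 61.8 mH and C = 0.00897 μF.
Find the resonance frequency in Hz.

Step 1 — Resonance condition Im(Z)=0 gives ω₀ = 1/√(LC).
Step 2 — ω₀ = 1/√(0.0618·8.97e-09) = 4.247e+04 rad/s.
Step 3 — f₀ = ω₀/(2π) = 6760 Hz.

f₀ = 6760 Hz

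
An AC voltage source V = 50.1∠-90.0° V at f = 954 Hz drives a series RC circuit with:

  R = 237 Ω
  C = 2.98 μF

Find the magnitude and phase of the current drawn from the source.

Step 1 — Angular frequency: ω = 2π·f = 2π·954 = 5994 rad/s.
Step 2 — Component impedances:
  R: Z = R = 237 Ω
  C: Z = 1/(jωC) = -j/(ω·C) = 0 - j55.98 Ω
Step 3 — Series combination: Z_total = R + C = 237 - j55.98 Ω = 243.5∠-13.3° Ω.
Step 4 — Source phasor: V = 50.1∠-90.0° V = 0 - j50.1 V.
Step 5 — Ohm's law: I = V / Z_total = (0 - j50.1) / (237 - j55.98) = 0.0473 - j0.2002 A.
Step 6 — Convert to polar: |I| = 0.2057 A, ∠I = -76.7°.

I = 0.2057∠-76.7° A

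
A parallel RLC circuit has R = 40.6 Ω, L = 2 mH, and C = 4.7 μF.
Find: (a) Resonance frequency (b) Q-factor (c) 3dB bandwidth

Step 1 — Resonance: ω₀ = 1/√(LC) = 1/√(0.002·4.7e-06) = 1.031e+04 rad/s.
Step 2 — f₀ = ω₀/(2π) = 1642 Hz.
Step 3 — Parallel Q: Q = R/(ω₀L) = 40.6/(1.031e+04·0.002) = 1.968.
Step 4 — Bandwidth: Δω = ω₀/Q = 5241 rad/s; BW = Δω/(2π) = 834.1 Hz.

(a) f₀ = 1642 Hz  (b) Q = 1.968  (c) BW = 834.1 Hz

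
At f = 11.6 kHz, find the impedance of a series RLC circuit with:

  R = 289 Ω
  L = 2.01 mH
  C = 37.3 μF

Step 1 — Angular frequency: ω = 2π·f = 2π·1.16e+04 = 7.288e+04 rad/s.
Step 2 — Component impedances:
  R: Z = R = 289 Ω
  L: Z = jωL = j·7.288e+04·0.00201 = 0 + j146.5 Ω
  C: Z = 1/(jωC) = -j/(ω·C) = 0 - j0.3678 Ω
Step 3 — Series combination: Z_total = R + L + C = 289 + j146.1 Ω = 323.8∠26.8° Ω.

Z = 289 + j146.1 Ω = 323.8∠26.8° Ω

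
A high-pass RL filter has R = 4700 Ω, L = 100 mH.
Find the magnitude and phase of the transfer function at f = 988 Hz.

Step 1 — Angular frequency: ω = 2π·988 = 6208 rad/s.
Step 2 — Transfer function: H(jω) = jωL/(R + jωL).
Step 3 — Numerator jωL = j·620.8; denominator R + jωL = 4700 + j620.8.
Step 4 — H = 0.01715 + j0.1298.
Step 5 — Magnitude: |H| = 0.1309 (-17.7 dB); phase: φ = 82.5°.

|H| = 0.1309 (-17.7 dB), φ = 82.5°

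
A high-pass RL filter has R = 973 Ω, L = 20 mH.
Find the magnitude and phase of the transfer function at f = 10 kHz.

Step 1 — Angular frequency: ω = 2π·1e+04 = 6.283e+04 rad/s.
Step 2 — Transfer function: H(jω) = jωL/(R + jωL).
Step 3 — Numerator jωL = j·1257; denominator R + jωL = 973 + j1257.
Step 4 — H = 0.6252 + j0.4841.
Step 5 — Magnitude: |H| = 0.7907 (-2.0 dB); phase: φ = 37.8°.

|H| = 0.7907 (-2.0 dB), φ = 37.8°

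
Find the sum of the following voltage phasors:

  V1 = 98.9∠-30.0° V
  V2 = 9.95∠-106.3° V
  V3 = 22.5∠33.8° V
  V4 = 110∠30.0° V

Step 1 — Convert each phasor to rectangular form:
  V1 = 98.9·(cos(-30.0°) + j·sin(-30.0°)) = 85.65 - j49.45 V
  V2 = 9.95·(cos(-106.3°) + j·sin(-106.3°)) = -2.793 - j9.55 V
  V3 = 22.5·(cos(33.8°) + j·sin(33.8°)) = 18.7 + j12.52 V
  V4 = 110·(cos(30.0°) + j·sin(30.0°)) = 95.26 + j55 V
Step 2 — Sum components: V_total = 196.8 + j8.517 V.
Step 3 — Convert to polar: |V_total| = 197 V, ∠V_total = 2.5°.

V_total = 197∠2.5° V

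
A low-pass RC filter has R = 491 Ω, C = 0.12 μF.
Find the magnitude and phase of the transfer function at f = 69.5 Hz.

Step 1 — Angular frequency: ω = 2π·69.5 = 436.7 rad/s.
Step 2 — Transfer function: H(jω) = 1/(1 + jωRC).
Step 3 — Denominator: 1 + jωRC = 1 + j·436.7·491·1.2e-07 = 1 + j0.02573.
Step 4 — H = 0.9993 - j0.02571.
Step 5 — Magnitude: |H| = 0.9997 (-0.0 dB); phase: φ = -1.5°.

|H| = 0.9997 (-0.0 dB), φ = -1.5°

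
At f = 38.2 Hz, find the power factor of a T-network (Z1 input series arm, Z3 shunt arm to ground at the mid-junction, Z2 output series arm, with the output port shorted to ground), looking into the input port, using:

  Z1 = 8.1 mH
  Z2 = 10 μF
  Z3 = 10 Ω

Step 1 — Angular frequency: ω = 2π·f = 2π·38.2 = 240 rad/s.
Step 2 — Component impedances:
  Z1: Z = jωL = j·240·0.0081 = 0 + j1.944 Ω
  Z2: Z = 1/(jωC) = -j/(ω·C) = 0 - j416.6 Ω
  Z3: Z = R = 10 Ω
Step 3 — With the output port shorted to ground, the output series arm Z2 runs from the junction to ground; the shunt arm Z3 also runs from the junction to ground. They appear in parallel: Z3 || Z2 = 9.994 - j0.2399 Ω.
Step 4 — Series with input arm Z1: Z_in = Z1 + (Z3 || Z2) = 9.994 + j1.704 Ω = 10.14∠9.7° Ω.
Step 5 — Power factor: PF = cos(φ) = Re(Z)/|Z| = 9.99424/10.1385 = 0.9858.
Step 6 — Type: Im(Z) = 1.704 ⇒ lagging (phase φ = 9.7°).

PF = 0.9858 (lagging, φ = 9.7°)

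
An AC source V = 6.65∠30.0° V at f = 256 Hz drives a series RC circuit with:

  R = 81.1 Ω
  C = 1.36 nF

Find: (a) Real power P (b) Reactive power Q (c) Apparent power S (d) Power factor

Step 1 — Angular frequency: ω = 2π·f = 2π·256 = 1608 rad/s.
Step 2 — Component impedances:
  R: Z = R = 81.1 Ω
  C: Z = 1/(jωC) = -j/(ω·C) = 0 - j4.571e+05 Ω
Step 3 — Series combination: Z_total = R + C = 81.1 - j4.571e+05 Ω = 4.571e+05∠-90.0° Ω.
Step 4 — Source phasor: V = 6.65∠30.0° V = 5.759 + j3.325 V.
Step 5 — Current: I = V / Z = -7.271e-06 + j1.26e-05 A = 1.455e-05∠120.0° A.
Step 6 — Complex power: S = V·I* = 1.716e-08 - j9.674e-05 VA.
Step 7 — Real power: P = Re(S) = 1.716e-08 W.
Step 8 — Reactive power: Q = Im(S) = -9.674e-05 VAR.
Step 9 — Apparent power: |S| = 9.674e-05 VA.
Step 10 — Power factor: PF = P/|S| = 0.0001774 (leading).

(a) P = 1.716e-08 W  (b) Q = -9.674e-05 VAR  (c) S = 9.674e-05 VA  (d) PF = 0.0001774 (leading)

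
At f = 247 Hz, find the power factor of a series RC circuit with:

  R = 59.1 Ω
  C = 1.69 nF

Step 1 — Angular frequency: ω = 2π·f = 2π·247 = 1552 rad/s.
Step 2 — Component impedances:
  R: Z = R = 59.1 Ω
  C: Z = 1/(jωC) = -j/(ω·C) = 0 - j3.813e+05 Ω
Step 3 — Series combination: Z_total = R + C = 59.1 - j3.813e+05 Ω = 3.813e+05∠-90.0° Ω.
Step 4 — Power factor: PF = cos(φ) = Re(Z)/|Z| = 59.1/3.813e+05 = 0.000155.
Step 5 — Type: Im(Z) = -3.813e+05 ⇒ leading (phase φ = -90.0°).

PF = 0.000155 (leading, φ = -90.0°)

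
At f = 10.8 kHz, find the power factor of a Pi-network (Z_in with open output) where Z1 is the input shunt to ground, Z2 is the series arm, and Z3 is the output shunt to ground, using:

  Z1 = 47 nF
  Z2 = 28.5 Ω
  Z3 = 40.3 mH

Step 1 — Angular frequency: ω = 2π·f = 2π·1.08e+04 = 6.786e+04 rad/s.
Step 2 — Component impedances:
  Z1: Z = 1/(jωC) = -j/(ω·C) = 0 - j313.5 Ω
  Z2: Z = R = 28.5 Ω
  Z3: Z = jωL = j·6.786e+04·0.0403 = 0 + j2735 Ω
Step 3 — With open output, the series arm Z2 and the output shunt Z3 appear in series to ground: Z2 + Z3 = 28.5 + j2735 Ω.
Step 4 — Parallel with input shunt Z1: Z_in = Z1 || (Z2 + Z3) = 0.4779 - j354.1 Ω = 354.1∠-89.9° Ω.
Step 5 — Power factor: PF = cos(φ) = Re(Z)/|Z| = 0.4779/354.14 = 0.001349.
Step 6 — Type: Im(Z) = -354.1 ⇒ leading (phase φ = -89.9°).

PF = 0.001349 (leading, φ = -89.9°)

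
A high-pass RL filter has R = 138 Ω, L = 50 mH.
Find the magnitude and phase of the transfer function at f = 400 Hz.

Step 1 — Angular frequency: ω = 2π·400 = 2513 rad/s.
Step 2 — Transfer function: H(jω) = jωL/(R + jωL).
Step 3 — Numerator jωL = j·125.7; denominator R + jωL = 138 + j125.7.
Step 4 — H = 0.4533 + j0.4978.
Step 5 — Magnitude: |H| = 0.6733 (-3.4 dB); phase: φ = 47.7°.

|H| = 0.6733 (-3.4 dB), φ = 47.7°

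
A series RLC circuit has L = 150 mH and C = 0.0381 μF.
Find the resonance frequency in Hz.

Step 1 — Resonance condition Im(Z)=0 gives ω₀ = 1/√(LC).
Step 2 — ω₀ = 1/√(0.15·3.81e-08) = 1.323e+04 rad/s.
Step 3 — f₀ = ω₀/(2π) = 2105 Hz.

f₀ = 2105 Hz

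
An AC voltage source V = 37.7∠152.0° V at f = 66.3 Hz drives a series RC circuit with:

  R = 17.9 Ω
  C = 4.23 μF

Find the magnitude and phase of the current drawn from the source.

Step 1 — Angular frequency: ω = 2π·f = 2π·66.3 = 416.6 rad/s.
Step 2 — Component impedances:
  R: Z = R = 17.9 Ω
  C: Z = 1/(jωC) = -j/(ω·C) = 0 - j567.5 Ω
Step 3 — Series combination: Z_total = R + C = 17.9 - j567.5 Ω = 567.8∠-88.2° Ω.
Step 4 — Source phasor: V = 37.7∠152.0° V = -33.29 + j17.7 V.
Step 5 — Ohm's law: I = V / Z_total = (-33.29 + j17.7) / (17.9 - j567.5) = -0.03301 - j0.05761 A.
Step 6 — Convert to polar: |I| = 0.0664 A, ∠I = -119.8°.

I = 0.0664∠-119.8° A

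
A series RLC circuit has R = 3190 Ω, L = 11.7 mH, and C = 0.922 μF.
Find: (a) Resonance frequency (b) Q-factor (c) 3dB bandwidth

Step 1 — Resonance: ω₀ = 1/√(LC) = 1/√(0.0117·9.22e-07) = 9628 rad/s.
Step 2 — f₀ = ω₀/(2π) = 1532 Hz.
Step 3 — Series Q: Q = ω₀L/R = 9628·0.0117/3190 = 0.03531.
Step 4 — Bandwidth: Δω = ω₀/Q = 2.726e+05 rad/s; BW = Δω/(2π) = 4.339e+04 Hz.

(a) f₀ = 1532 Hz  (b) Q = 0.03531  (c) BW = 4.339e+04 Hz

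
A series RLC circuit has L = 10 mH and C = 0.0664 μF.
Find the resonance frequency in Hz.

Step 1 — Resonance condition Im(Z)=0 gives ω₀ = 1/√(LC).
Step 2 — ω₀ = 1/√(0.01·6.64e-08) = 3.881e+04 rad/s.
Step 3 — f₀ = ω₀/(2π) = 6176 Hz.

f₀ = 6176 Hz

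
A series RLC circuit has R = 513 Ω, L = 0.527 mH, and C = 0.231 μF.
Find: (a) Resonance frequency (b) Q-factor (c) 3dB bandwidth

Step 1 — Resonance: ω₀ = 1/√(LC) = 1/√(0.000527·2.31e-07) = 9.063e+04 rad/s.
Step 2 — f₀ = ω₀/(2π) = 1.442e+04 Hz.
Step 3 — Series Q: Q = ω₀L/R = 9.063e+04·0.000527/513 = 0.09311.
Step 4 — Bandwidth: Δω = ω₀/Q = 9.734e+05 rad/s; BW = Δω/(2π) = 1.549e+05 Hz.

(a) f₀ = 1.442e+04 Hz  (b) Q = 0.09311  (c) BW = 1.549e+05 Hz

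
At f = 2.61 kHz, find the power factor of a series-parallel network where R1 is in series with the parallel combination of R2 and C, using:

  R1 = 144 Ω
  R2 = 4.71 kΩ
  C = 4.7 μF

Step 1 — Angular frequency: ω = 2π·f = 2π·2610 = 1.64e+04 rad/s.
Step 2 — Component impedances:
  R1: Z = R = 144 Ω
  R2: Z = R = 4710 Ω
  C: Z = 1/(jωC) = -j/(ω·C) = 0 - j12.97 Ω
Step 3 — Parallel branch: R2 || C = 1/(1/R2 + 1/C) = 0.03574 - j12.97 Ω.
Step 4 — Series with R1: Z_total = R1 + (R2 || C) = 144 - j12.97 Ω = 144.6∠-5.1° Ω.
Step 5 — Power factor: PF = cos(φ) = Re(Z)/|Z| = 144.04/144.62 = 0.996.
Step 6 — Type: Im(Z) = -12.97 ⇒ leading (phase φ = -5.1°).

PF = 0.996 (leading, φ = -5.1°)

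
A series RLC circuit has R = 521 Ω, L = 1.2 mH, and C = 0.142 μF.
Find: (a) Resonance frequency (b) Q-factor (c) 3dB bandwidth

Step 1 — Resonance: ω₀ = 1/√(LC) = 1/√(0.0012·1.42e-07) = 7.661e+04 rad/s.
Step 2 — f₀ = ω₀/(2π) = 1.219e+04 Hz.
Step 3 — Series Q: Q = ω₀L/R = 7.661e+04·0.0012/521 = 0.1764.
Step 4 — Bandwidth: Δω = ω₀/Q = 4.342e+05 rad/s; BW = Δω/(2π) = 6.91e+04 Hz.

(a) f₀ = 1.219e+04 Hz  (b) Q = 0.1764  (c) BW = 6.91e+04 Hz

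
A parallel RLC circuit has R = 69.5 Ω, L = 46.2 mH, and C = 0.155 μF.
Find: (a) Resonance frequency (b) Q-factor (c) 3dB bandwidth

Step 1 — Resonance: ω₀ = 1/√(LC) = 1/√(0.0462·1.55e-07) = 1.182e+04 rad/s.
Step 2 — f₀ = ω₀/(2π) = 1881 Hz.
Step 3 — Parallel Q: Q = R/(ω₀L) = 69.5/(1.182e+04·0.0462) = 0.1273.
Step 4 — Bandwidth: Δω = ω₀/Q = 9.283e+04 rad/s; BW = Δω/(2π) = 1.477e+04 Hz.

(a) f₀ = 1881 Hz  (b) Q = 0.1273  (c) BW = 1.477e+04 Hz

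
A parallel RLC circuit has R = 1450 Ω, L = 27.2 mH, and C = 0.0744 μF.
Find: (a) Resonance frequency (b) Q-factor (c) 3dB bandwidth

Step 1 — Resonance: ω₀ = 1/√(LC) = 1/√(0.0272·7.44e-08) = 2.223e+04 rad/s.
Step 2 — f₀ = ω₀/(2π) = 3538 Hz.
Step 3 — Parallel Q: Q = R/(ω₀L) = 1450/(2.223e+04·0.0272) = 2.398.
Step 4 — Bandwidth: Δω = ω₀/Q = 9270 rad/s; BW = Δω/(2π) = 1475 Hz.

(a) f₀ = 3538 Hz  (b) Q = 2.398  (c) BW = 1475 Hz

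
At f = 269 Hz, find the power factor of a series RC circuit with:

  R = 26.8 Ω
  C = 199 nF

Step 1 — Angular frequency: ω = 2π·f = 2π·269 = 1690 rad/s.
Step 2 — Component impedances:
  R: Z = R = 26.8 Ω
  C: Z = 1/(jωC) = -j/(ω·C) = 0 - j2973 Ω
Step 3 — Series combination: Z_total = R + C = 26.8 - j2973 Ω = 2973∠-89.5° Ω.
Step 4 — Power factor: PF = cos(φ) = Re(Z)/|Z| = 26.8/2973 = 0.009014.
Step 5 — Type: Im(Z) = -2973 ⇒ leading (phase φ = -89.5°).

PF = 0.009014 (leading, φ = -89.5°)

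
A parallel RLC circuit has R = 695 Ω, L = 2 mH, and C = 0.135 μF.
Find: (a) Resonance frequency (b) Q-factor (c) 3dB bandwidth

Step 1 — Resonance: ω₀ = 1/√(LC) = 1/√(0.002·1.35e-07) = 6.086e+04 rad/s.
Step 2 — f₀ = ω₀/(2π) = 9686 Hz.
Step 3 — Parallel Q: Q = R/(ω₀L) = 695/(6.086e+04·0.002) = 5.71.
Step 4 — Bandwidth: Δω = ω₀/Q = 1.066e+04 rad/s; BW = Δω/(2π) = 1696 Hz.

(a) f₀ = 9686 Hz  (b) Q = 5.71  (c) BW = 1696 Hz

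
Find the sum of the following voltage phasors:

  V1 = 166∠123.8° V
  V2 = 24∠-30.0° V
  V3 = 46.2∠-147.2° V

Step 1 — Convert each phasor to rectangular form:
  V1 = 166·(cos(123.8°) + j·sin(123.8°)) = -92.35 + j137.9 V
  V2 = 24·(cos(-30.0°) + j·sin(-30.0°)) = 20.78 - j12 V
  V3 = 46.2·(cos(-147.2°) + j·sin(-147.2°)) = -38.83 - j25.03 V
Step 2 — Sum components: V_total = -110.4 + j100.9 V.
Step 3 — Convert to polar: |V_total| = 149.6 V, ∠V_total = 137.6°.

V_total = 149.6∠137.6° V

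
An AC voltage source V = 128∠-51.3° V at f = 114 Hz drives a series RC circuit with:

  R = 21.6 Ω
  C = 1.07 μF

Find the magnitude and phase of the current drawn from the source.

Step 1 — Angular frequency: ω = 2π·f = 2π·114 = 716.3 rad/s.
Step 2 — Component impedances:
  R: Z = R = 21.6 Ω
  C: Z = 1/(jωC) = -j/(ω·C) = 0 - j1305 Ω
Step 3 — Series combination: Z_total = R + C = 21.6 - j1305 Ω = 1305∠-89.1° Ω.
Step 4 — Source phasor: V = 128∠-51.3° V = 80.03 - j99.9 V.
Step 5 — Ohm's law: I = V / Z_total = (80.03 - j99.9) / (21.6 - j1305) = 0.07756 + j0.06005 A.
Step 6 — Convert to polar: |I| = 0.09809 A, ∠I = 37.8°.

I = 0.09809∠37.8° A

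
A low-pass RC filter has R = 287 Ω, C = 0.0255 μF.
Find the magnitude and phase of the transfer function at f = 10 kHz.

Step 1 — Angular frequency: ω = 2π·1e+04 = 6.283e+04 rad/s.
Step 2 — Transfer function: H(jω) = 1/(1 + jωRC).
Step 3 — Denominator: 1 + jωRC = 1 + j·6.283e+04·287·2.55e-08 = 1 + j0.4598.
Step 4 — H = 0.8255 - j0.3796.
Step 5 — Magnitude: |H| = 0.9085 (-0.8 dB); phase: φ = -24.7°.

|H| = 0.9085 (-0.8 dB), φ = -24.7°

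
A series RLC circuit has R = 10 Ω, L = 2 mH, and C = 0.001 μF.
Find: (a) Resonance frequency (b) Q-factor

Step 1 — Resonance condition Im(Z)=0 gives ω₀ = 1/√(LC).
Step 2 — ω₀ = 1/√(0.002·1e-09) = 7.071e+05 rad/s.
Step 3 — f₀ = ω₀/(2π) = 1.125e+05 Hz.
Step 4 — Series Q: Q = ω₀L/R = 7.071e+05·0.002/10 = 141.4.

(a) f₀ = 1.125e+05 Hz  (b) Q = 141.4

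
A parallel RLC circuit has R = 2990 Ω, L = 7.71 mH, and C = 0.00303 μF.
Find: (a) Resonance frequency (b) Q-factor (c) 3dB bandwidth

Step 1 — Resonance: ω₀ = 1/√(LC) = 1/√(0.00771·3.03e-09) = 2.069e+05 rad/s.
Step 2 — f₀ = ω₀/(2π) = 3.293e+04 Hz.
Step 3 — Parallel Q: Q = R/(ω₀L) = 2990/(2.069e+05·0.00771) = 1.874.
Step 4 — Bandwidth: Δω = ω₀/Q = 1.104e+05 rad/s; BW = Δω/(2π) = 1.757e+04 Hz.

(a) f₀ = 3.293e+04 Hz  (b) Q = 1.874  (c) BW = 1.757e+04 Hz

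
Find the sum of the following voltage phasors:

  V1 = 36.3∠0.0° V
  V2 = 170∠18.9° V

Step 1 — Convert each phasor to rectangular form:
  V1 = 36.3·(cos(0.0°) + j·sin(0.0°)) = 36.3 V
  V2 = 170·(cos(18.9°) + j·sin(18.9°)) = 160.8 + j55.07 V
Step 2 — Sum components: V_total = 197.1 + j55.07 V.
Step 3 — Convert to polar: |V_total| = 204.7 V, ∠V_total = 15.6°.

V_total = 204.7∠15.6° V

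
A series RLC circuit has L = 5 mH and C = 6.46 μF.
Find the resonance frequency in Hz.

Step 1 — Resonance condition Im(Z)=0 gives ω₀ = 1/√(LC).
Step 2 — ω₀ = 1/√(0.005·6.46e-06) = 5564 rad/s.
Step 3 — f₀ = ω₀/(2π) = 885.6 Hz.

f₀ = 885.6 Hz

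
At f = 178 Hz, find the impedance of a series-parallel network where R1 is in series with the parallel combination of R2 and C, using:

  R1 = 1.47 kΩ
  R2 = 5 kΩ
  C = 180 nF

Step 1 — Angular frequency: ω = 2π·f = 2π·178 = 1118 rad/s.
Step 2 — Component impedances:
  R1: Z = R = 1470 Ω
  R2: Z = R = 5000 Ω
  C: Z = 1/(jωC) = -j/(ω·C) = 0 - j4967 Ω
Step 3 — Parallel branch: R2 || C = 1/(1/R2 + 1/C) = 2484 - j2500 Ω.
Step 4 — Series with R1: Z_total = R1 + (R2 || C) = 3954 - j2500 Ω = 4678∠-32.3° Ω.

Z = 3954 - j2500 Ω = 4678∠-32.3° Ω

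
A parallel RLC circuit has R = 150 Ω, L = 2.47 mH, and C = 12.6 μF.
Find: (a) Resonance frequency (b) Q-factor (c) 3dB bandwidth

Step 1 — Resonance: ω₀ = 1/√(LC) = 1/√(0.00247·1.26e-05) = 5668 rad/s.
Step 2 — f₀ = ω₀/(2π) = 902.2 Hz.
Step 3 — Parallel Q: Q = R/(ω₀L) = 150/(5668·0.00247) = 10.71.
Step 4 — Bandwidth: Δω = ω₀/Q = 529.1 rad/s; BW = Δω/(2π) = 84.21 Hz.

(a) f₀ = 902.2 Hz  (b) Q = 10.71  (c) BW = 84.21 Hz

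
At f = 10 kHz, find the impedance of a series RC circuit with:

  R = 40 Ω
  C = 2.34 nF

Step 1 — Angular frequency: ω = 2π·f = 2π·1e+04 = 6.283e+04 rad/s.
Step 2 — Component impedances:
  R: Z = R = 40 Ω
  C: Z = 1/(jωC) = -j/(ω·C) = 0 - j6801 Ω
Step 3 — Series combination: Z_total = R + C = 40 - j6801 Ω = 6802∠-89.7° Ω.

Z = 40 - j6801 Ω = 6802∠-89.7° Ω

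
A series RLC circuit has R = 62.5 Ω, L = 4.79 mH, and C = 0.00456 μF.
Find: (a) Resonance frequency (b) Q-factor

Step 1 — Resonance condition Im(Z)=0 gives ω₀ = 1/√(LC).
Step 2 — ω₀ = 1/√(0.00479·4.56e-09) = 2.14e+05 rad/s.
Step 3 — f₀ = ω₀/(2π) = 3.405e+04 Hz.
Step 4 — Series Q: Q = ω₀L/R = 2.14e+05·0.00479/62.5 = 16.4.

(a) f₀ = 3.405e+04 Hz  (b) Q = 16.4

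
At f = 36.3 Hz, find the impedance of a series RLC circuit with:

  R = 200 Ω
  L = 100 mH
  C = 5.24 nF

Step 1 — Angular frequency: ω = 2π·f = 2π·36.3 = 228.1 rad/s.
Step 2 — Component impedances:
  R: Z = R = 200 Ω
  L: Z = jωL = j·228.1·0.1 = 0 + j22.81 Ω
  C: Z = 1/(jωC) = -j/(ω·C) = 0 - j8.367e+05 Ω
Step 3 — Series combination: Z_total = R + L + C = 200 - j8.367e+05 Ω = 8.367e+05∠-90.0° Ω.

Z = 200 - j8.367e+05 Ω = 8.367e+05∠-90.0° Ω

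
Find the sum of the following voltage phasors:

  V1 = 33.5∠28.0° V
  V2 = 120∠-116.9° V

Step 1 — Convert each phasor to rectangular form:
  V1 = 33.5·(cos(28.0°) + j·sin(28.0°)) = 29.58 + j15.73 V
  V2 = 120·(cos(-116.9°) + j·sin(-116.9°)) = -54.29 - j107 V
Step 2 — Sum components: V_total = -24.71 - j91.29 V.
Step 3 — Convert to polar: |V_total| = 94.57 V, ∠V_total = -105.1°.

V_total = 94.57∠-105.1° V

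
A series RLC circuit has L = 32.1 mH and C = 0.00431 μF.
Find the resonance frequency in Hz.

Step 1 — Resonance condition Im(Z)=0 gives ω₀ = 1/√(LC).
Step 2 — ω₀ = 1/√(0.0321·4.31e-09) = 8.502e+04 rad/s.
Step 3 — f₀ = ω₀/(2π) = 1.353e+04 Hz.

f₀ = 1.353e+04 Hz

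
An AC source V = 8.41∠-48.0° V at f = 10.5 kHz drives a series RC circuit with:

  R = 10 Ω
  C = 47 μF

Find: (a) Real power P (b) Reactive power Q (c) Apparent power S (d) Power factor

Step 1 — Angular frequency: ω = 2π·f = 2π·1.05e+04 = 6.597e+04 rad/s.
Step 2 — Component impedances:
  R: Z = R = 10 Ω
  C: Z = 1/(jωC) = -j/(ω·C) = 0 - j0.3225 Ω
Step 3 — Series combination: Z_total = R + C = 10 - j0.3225 Ω = 10.01∠-1.8° Ω.
Step 4 — Source phasor: V = 8.41∠-48.0° V = 5.627 - j6.25 V.
Step 5 — Current: I = V / Z = 0.5823 - j0.6062 A = 0.8406∠-46.2° A.
Step 6 — Complex power: S = V·I* = 7.065 - j0.2279 VA.
Step 7 — Real power: P = Re(S) = 7.065 W.
Step 8 — Reactive power: Q = Im(S) = -0.2279 VAR.
Step 9 — Apparent power: |S| = 7.069 VA.
Step 10 — Power factor: PF = P/|S| = 0.9995 (leading).

(a) P = 7.065 W  (b) Q = -0.2279 VAR  (c) S = 7.069 VA  (d) PF = 0.9995 (leading)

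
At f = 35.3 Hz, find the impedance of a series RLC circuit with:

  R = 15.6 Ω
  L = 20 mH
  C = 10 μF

Step 1 — Angular frequency: ω = 2π·f = 2π·35.3 = 221.8 rad/s.
Step 2 — Component impedances:
  R: Z = R = 15.6 Ω
  L: Z = jωL = j·221.8·0.02 = 0 + j4.436 Ω
  C: Z = 1/(jωC) = -j/(ω·C) = 0 - j450.9 Ω
Step 3 — Series combination: Z_total = R + L + C = 15.6 - j446.4 Ω = 446.7∠-88.0° Ω.

Z = 15.6 - j446.4 Ω = 446.7∠-88.0° Ω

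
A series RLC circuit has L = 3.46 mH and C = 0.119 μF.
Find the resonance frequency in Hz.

Step 1 — Resonance condition Im(Z)=0 gives ω₀ = 1/√(LC).
Step 2 — ω₀ = 1/√(0.00346·1.19e-07) = 4.928e+04 rad/s.
Step 3 — f₀ = ω₀/(2π) = 7843 Hz.

f₀ = 7843 Hz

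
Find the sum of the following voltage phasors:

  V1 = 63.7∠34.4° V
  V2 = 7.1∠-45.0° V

Step 1 — Convert each phasor to rectangular form:
  V1 = 63.7·(cos(34.4°) + j·sin(34.4°)) = 52.56 + j35.99 V
  V2 = 7.1·(cos(-45.0°) + j·sin(-45.0°)) = 5.02 - j5.02 V
Step 2 — Sum components: V_total = 57.58 + j30.97 V.
Step 3 — Convert to polar: |V_total| = 65.38 V, ∠V_total = 28.3°.

V_total = 65.38∠28.3° V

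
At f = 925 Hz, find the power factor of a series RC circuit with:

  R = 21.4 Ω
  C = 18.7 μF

Step 1 — Angular frequency: ω = 2π·f = 2π·925 = 5812 rad/s.
Step 2 — Component impedances:
  R: Z = R = 21.4 Ω
  C: Z = 1/(jωC) = -j/(ω·C) = 0 - j9.201 Ω
Step 3 — Series combination: Z_total = R + C = 21.4 - j9.201 Ω = 23.29∠-23.3° Ω.
Step 4 — Power factor: PF = cos(φ) = Re(Z)/|Z| = 21.4/23.294 = 0.9187.
Step 5 — Type: Im(Z) = -9.201 ⇒ leading (phase φ = -23.3°).

PF = 0.9187 (leading, φ = -23.3°)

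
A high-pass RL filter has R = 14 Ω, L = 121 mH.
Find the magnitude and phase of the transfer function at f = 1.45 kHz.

Step 1 — Angular frequency: ω = 2π·1450 = 9111 rad/s.
Step 2 — Transfer function: H(jω) = jωL/(R + jωL).
Step 3 — Numerator jωL = j·1102; denominator R + jωL = 14 + j1102.
Step 4 — H = 0.9998 + j0.0127.
Step 5 — Magnitude: |H| = 0.9999 (-0.0 dB); phase: φ = 0.7°.

|H| = 0.9999 (-0.0 dB), φ = 0.7°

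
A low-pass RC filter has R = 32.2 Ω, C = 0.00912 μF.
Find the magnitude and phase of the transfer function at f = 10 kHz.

Step 1 — Angular frequency: ω = 2π·1e+04 = 6.283e+04 rad/s.
Step 2 — Transfer function: H(jω) = 1/(1 + jωRC).
Step 3 — Denominator: 1 + jωRC = 1 + j·6.283e+04·32.2·9.12e-09 = 1 + j0.01845.
Step 4 — H = 0.9997 - j0.01845.
Step 5 — Magnitude: |H| = 0.9998 (-0.0 dB); phase: φ = -1.1°.

|H| = 0.9998 (-0.0 dB), φ = -1.1°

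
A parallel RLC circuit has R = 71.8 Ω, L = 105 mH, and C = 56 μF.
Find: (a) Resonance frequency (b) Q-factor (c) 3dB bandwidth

Step 1 — Resonance: ω₀ = 1/√(LC) = 1/√(0.105·5.6e-05) = 412.4 rad/s.
Step 2 — f₀ = ω₀/(2π) = 65.63 Hz.
Step 3 — Parallel Q: Q = R/(ω₀L) = 71.8/(412.4·0.105) = 1.658.
Step 4 — Bandwidth: Δω = ω₀/Q = 248.7 rad/s; BW = Δω/(2π) = 39.58 Hz.

(a) f₀ = 65.63 Hz  (b) Q = 1.658  (c) BW = 39.58 Hz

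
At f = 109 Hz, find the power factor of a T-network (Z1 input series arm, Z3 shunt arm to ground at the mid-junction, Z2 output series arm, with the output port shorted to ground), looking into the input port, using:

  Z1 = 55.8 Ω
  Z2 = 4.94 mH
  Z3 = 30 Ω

Step 1 — Angular frequency: ω = 2π·f = 2π·109 = 684.9 rad/s.
Step 2 — Component impedances:
  Z1: Z = R = 55.8 Ω
  Z2: Z = jωL = j·684.9·0.00494 = 0 + j3.383 Ω
  Z3: Z = R = 30 Ω
Step 3 — With the output port shorted to ground, the output series arm Z2 runs from the junction to ground; the shunt arm Z3 also runs from the junction to ground. They appear in parallel: Z3 || Z2 = 0.3768 + j3.341 Ω.
Step 4 — Series with input arm Z1: Z_in = Z1 + (Z3 || Z2) = 56.18 + j3.341 Ω = 56.28∠3.4° Ω.
Step 5 — Power factor: PF = cos(φ) = Re(Z)/|Z| = 56.18/56.28 = 0.9982.
Step 6 — Type: Im(Z) = 3.341 ⇒ lagging (phase φ = 3.4°).

PF = 0.9982 (lagging, φ = 3.4°)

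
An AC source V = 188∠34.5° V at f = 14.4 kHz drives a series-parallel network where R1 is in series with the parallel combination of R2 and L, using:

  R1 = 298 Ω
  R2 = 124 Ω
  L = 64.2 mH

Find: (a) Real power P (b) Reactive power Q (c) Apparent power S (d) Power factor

Step 1 — Angular frequency: ω = 2π·f = 2π·1.44e+04 = 9.048e+04 rad/s.
Step 2 — Component impedances:
  R1: Z = R = 298 Ω
  R2: Z = R = 124 Ω
  L: Z = jωL = j·9.048e+04·0.0642 = 0 + j5809 Ω
Step 3 — Parallel branch: R2 || L = 1/(1/R2 + 1/L) = 123.9 + j2.646 Ω.
Step 4 — Series with R1: Z_total = R1 + (R2 || L) = 421.9 + j2.646 Ω = 422∠0.4° Ω.
Step 5 — Source phasor: V = 188∠34.5° V = 154.9 + j106.5 V.
Step 6 — Current: I = V / Z = 0.3688 + j0.2501 A = 0.4455∠34.1° A.
Step 7 — Complex power: S = V·I* = 83.76 + j0.5252 VA.
Step 8 — Real power: P = Re(S) = 83.76 W.
Step 9 — Reactive power: Q = Im(S) = 0.5252 VAR.
Step 10 — Apparent power: |S| = 83.76 VA.
Step 11 — Power factor: PF = P/|S| = 1 (lagging).

(a) P = 83.76 W  (b) Q = 0.5252 VAR  (c) S = 83.76 VA  (d) PF = 1 (lagging)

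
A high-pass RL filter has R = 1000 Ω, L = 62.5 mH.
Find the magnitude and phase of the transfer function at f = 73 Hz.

Step 1 — Angular frequency: ω = 2π·73 = 458.7 rad/s.
Step 2 — Transfer function: H(jω) = jωL/(R + jωL).
Step 3 — Numerator jωL = j·28.67; denominator R + jωL = 1000 + j28.67.
Step 4 — H = 0.0008211 + j0.02864.
Step 5 — Magnitude: |H| = 0.02866 (-30.9 dB); phase: φ = 88.4°.

|H| = 0.02866 (-30.9 dB), φ = 88.4°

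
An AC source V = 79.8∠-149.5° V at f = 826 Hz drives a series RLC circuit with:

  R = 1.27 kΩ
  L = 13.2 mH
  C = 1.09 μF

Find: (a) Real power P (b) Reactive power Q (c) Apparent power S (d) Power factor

Step 1 — Angular frequency: ω = 2π·f = 2π·826 = 5190 rad/s.
Step 2 — Component impedances:
  R: Z = R = 1270 Ω
  L: Z = jωL = j·5190·0.0132 = 0 + j68.51 Ω
  C: Z = 1/(jωC) = -j/(ω·C) = 0 - j176.8 Ω
Step 3 — Series combination: Z_total = R + L + C = 1270 - j108.3 Ω = 1275∠-4.9° Ω.
Step 4 — Source phasor: V = 79.8∠-149.5° V = -68.76 - j40.5 V.
Step 5 — Current: I = V / Z = -0.05105 - j0.03624 A = 0.06261∠-144.6° A.
Step 6 — Complex power: S = V·I* = 4.978 - j0.4244 VA.
Step 7 — Real power: P = Re(S) = 4.978 W.
Step 8 — Reactive power: Q = Im(S) = -0.4244 VAR.
Step 9 — Apparent power: |S| = 4.996 VA.
Step 10 — Power factor: PF = P/|S| = 0.9964 (leading).

(a) P = 4.978 W  (b) Q = -0.4244 VAR  (c) S = 4.996 VA  (d) PF = 0.9964 (leading)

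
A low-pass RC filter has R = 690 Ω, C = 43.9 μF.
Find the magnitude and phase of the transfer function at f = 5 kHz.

Step 1 — Angular frequency: ω = 2π·5000 = 3.142e+04 rad/s.
Step 2 — Transfer function: H(jω) = 1/(1 + jωRC).
Step 3 — Denominator: 1 + jωRC = 1 + j·3.142e+04·690·4.39e-05 = 1 + j951.6.
Step 4 — H = 1.104e-06 - j0.001051.
Step 5 — Magnitude: |H| = 0.001051 (-59.6 dB); phase: φ = -89.9°.

|H| = 0.001051 (-59.6 dB), φ = -89.9°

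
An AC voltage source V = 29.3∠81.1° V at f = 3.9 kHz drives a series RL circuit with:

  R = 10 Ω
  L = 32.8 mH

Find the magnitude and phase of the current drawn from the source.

Step 1 — Angular frequency: ω = 2π·f = 2π·3900 = 2.45e+04 rad/s.
Step 2 — Component impedances:
  R: Z = R = 10 Ω
  L: Z = jωL = j·2.45e+04·0.0328 = 0 + j803.7 Ω
Step 3 — Series combination: Z_total = R + L = 10 + j803.7 Ω = 803.8∠89.3° Ω.
Step 4 — Source phasor: V = 29.3∠81.1° V = 4.533 + j28.95 V.
Step 5 — Ohm's law: I = V / Z_total = (4.533 + j28.95) / (10 + j803.7) = 0.03608 - j0.005191 A.
Step 6 — Convert to polar: |I| = 0.03645 A, ∠I = -8.2°.

I = 0.03645∠-8.2° A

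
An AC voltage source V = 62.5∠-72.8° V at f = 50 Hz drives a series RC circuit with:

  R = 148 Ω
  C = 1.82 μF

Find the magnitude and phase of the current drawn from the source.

Step 1 — Angular frequency: ω = 2π·f = 2π·50 = 314.2 rad/s.
Step 2 — Component impedances:
  R: Z = R = 148 Ω
  C: Z = 1/(jωC) = -j/(ω·C) = 0 - j1749 Ω
Step 3 — Series combination: Z_total = R + C = 148 - j1749 Ω = 1755∠-85.2° Ω.
Step 4 — Source phasor: V = 62.5∠-72.8° V = 18.48 - j59.7 V.
Step 5 — Ohm's law: I = V / Z_total = (18.48 - j59.7) / (148 - j1749) = 0.03478 + j0.007624 A.
Step 6 — Convert to polar: |I| = 0.03561 A, ∠I = 12.4°.

I = 0.03561∠12.4° A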